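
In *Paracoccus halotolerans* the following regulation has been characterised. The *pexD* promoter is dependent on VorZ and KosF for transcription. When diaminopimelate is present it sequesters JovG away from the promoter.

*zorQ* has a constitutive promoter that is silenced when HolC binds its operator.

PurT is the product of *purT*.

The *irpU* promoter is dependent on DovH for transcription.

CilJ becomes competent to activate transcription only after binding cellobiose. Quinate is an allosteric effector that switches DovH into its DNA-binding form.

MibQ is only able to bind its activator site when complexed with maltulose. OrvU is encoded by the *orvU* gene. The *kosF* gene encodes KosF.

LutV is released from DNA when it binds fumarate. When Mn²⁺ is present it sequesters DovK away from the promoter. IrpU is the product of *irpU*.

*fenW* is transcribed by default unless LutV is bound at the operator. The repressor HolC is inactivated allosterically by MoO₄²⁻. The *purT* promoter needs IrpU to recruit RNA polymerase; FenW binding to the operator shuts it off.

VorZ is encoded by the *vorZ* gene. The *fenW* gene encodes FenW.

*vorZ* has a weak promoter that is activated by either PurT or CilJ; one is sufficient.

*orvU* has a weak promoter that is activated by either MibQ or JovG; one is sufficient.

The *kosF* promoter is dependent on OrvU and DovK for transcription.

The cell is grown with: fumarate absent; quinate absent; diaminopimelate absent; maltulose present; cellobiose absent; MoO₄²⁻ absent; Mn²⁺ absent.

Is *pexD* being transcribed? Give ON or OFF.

Quinate is absent, so DovH is inactive.
Required activator DovH is absent, so *irpU* is not transcribed.
So IrpU is not produced.
Fumarate is absent, so LutV is active.
With repressor LutV bound, *fenW* is not transcribed.
So FenW is not produced.
Required activator IrpU is absent, so *purT* is not transcribed.
So PurT is not produced.
Cellobiose is absent, so CilJ is inactive.
No activator is available at the *vorZ* promoter, so *vorZ* is not transcribed.
So VorZ is not produced.
Maltulose is present, so MibQ is active.
Diaminopimelate is absent, so JovG is active.
Activator MibQ is present, so *orvU* is transcribed.
So OrvU is produced and active.
Mn²⁺ is absent, so DovK is active.
No repressor is bound and OrvU and DovK are active, so *kosF* is transcribed.
So KosF is produced and active.
Required activator VorZ is absent, so *pexD* is not transcribed.

OFF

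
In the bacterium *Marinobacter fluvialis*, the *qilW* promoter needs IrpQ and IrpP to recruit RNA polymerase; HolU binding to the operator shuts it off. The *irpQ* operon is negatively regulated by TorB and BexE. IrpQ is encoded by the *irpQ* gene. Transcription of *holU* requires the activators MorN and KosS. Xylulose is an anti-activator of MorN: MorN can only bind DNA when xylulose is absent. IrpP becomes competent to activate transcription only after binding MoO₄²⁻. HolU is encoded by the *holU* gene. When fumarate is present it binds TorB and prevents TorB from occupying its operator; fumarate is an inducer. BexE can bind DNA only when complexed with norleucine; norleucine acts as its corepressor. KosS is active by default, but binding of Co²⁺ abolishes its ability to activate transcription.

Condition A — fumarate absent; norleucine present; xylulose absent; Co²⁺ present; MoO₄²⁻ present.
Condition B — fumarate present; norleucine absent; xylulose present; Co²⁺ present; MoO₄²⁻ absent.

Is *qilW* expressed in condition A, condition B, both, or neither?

Condition A:
Fumarate is absent, so TorB is active.
Norleucine is present, so BexE is active.
With repressor TorB bound, *irpQ* is not transcribed.
So IrpQ is not produced.
Xylulose is absent, so MorN is active.
Co²⁺ is present, so KosS is inactive.
Required activator KosS is absent, so *holU* is not transcribed.
So HolU is not produced.
MoO₄²⁻ is present, so IrpP is active.
Required activator IrpQ is absent, so *qilW* is not transcribed.
→ *qilW* is OFF in A.
Condition B:
Fumarate is present, so TorB is inactive.
Norleucine is absent, so BexE is inactive.
With no repressor bound, *irpQ* is transcribed.
So IrpQ is produced and active.
Xylulose is present, so MorN is inactive.
Co²⁺ is present, so KosS is inactive.
Required activator MorN is absent, so *holU* is not transcribed.
So HolU is not produced.
MoO₄²⁻ is absent, so IrpP is inactive.
Required activator IrpP is absent, so *qilW* is not transcribed.
→ *qilW* is OFF in B.

neither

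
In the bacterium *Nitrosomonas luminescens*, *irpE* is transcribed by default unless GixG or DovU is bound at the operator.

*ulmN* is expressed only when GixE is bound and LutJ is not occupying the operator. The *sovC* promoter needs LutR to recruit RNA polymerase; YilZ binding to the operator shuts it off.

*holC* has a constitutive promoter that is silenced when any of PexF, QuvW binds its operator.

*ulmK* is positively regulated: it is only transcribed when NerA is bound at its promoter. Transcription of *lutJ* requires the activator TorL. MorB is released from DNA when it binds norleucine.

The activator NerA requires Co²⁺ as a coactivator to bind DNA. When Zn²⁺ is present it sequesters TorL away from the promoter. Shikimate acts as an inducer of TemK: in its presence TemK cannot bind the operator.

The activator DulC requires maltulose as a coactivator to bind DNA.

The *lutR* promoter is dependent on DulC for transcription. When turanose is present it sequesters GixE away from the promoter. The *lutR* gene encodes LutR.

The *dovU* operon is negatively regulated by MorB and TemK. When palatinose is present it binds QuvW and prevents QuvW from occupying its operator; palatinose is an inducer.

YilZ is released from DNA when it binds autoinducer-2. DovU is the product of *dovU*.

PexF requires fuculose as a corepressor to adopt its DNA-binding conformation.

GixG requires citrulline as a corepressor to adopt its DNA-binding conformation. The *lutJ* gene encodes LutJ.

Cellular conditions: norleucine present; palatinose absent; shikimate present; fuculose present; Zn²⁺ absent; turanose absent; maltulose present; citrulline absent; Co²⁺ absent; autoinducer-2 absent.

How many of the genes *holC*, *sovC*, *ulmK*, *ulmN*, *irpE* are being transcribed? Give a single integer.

Fuculose is present, so PexF is active.
Palatinose is absent, so QuvW is active.
With repressor PexF bound, *holC* is not transcribed.
→ *holC* is OFF.
Maltulose is present, so DulC is active.
No repressor is bound and DulC is active, so *lutR* is transcribed.
So LutR is produced and active.
Autoinducer-2 is absent, so YilZ is active.
With repressor YilZ bound, *sovC* is not transcribed.
→ *sovC* is OFF.
Co²⁺ is absent, so NerA is inactive.
Required activator NerA is absent, so *ulmK* is not transcribed.
→ *ulmK* is OFF.
Turanose is absent, so GixE is active.
Zn²⁺ is absent, so TorL is active.
No repressor is bound and TorL is active, so *lutJ* is transcribed.
So LutJ is produced and active.
With repressor LutJ bound, *ulmN* is not transcribed.
→ *ulmN* is OFF.
Citrulline is absent, so GixG is inactive.
Norleucine is present, so MorB is inactive.
Shikimate is present, so TemK is inactive.
With no repressor bound, *dovU* is transcribed.
So DovU is produced and active.
With repressor DovU bound, *irpE* is not transcribed.
→ *irpE* is OFF.
0 of the 5 genes are transcribed.

0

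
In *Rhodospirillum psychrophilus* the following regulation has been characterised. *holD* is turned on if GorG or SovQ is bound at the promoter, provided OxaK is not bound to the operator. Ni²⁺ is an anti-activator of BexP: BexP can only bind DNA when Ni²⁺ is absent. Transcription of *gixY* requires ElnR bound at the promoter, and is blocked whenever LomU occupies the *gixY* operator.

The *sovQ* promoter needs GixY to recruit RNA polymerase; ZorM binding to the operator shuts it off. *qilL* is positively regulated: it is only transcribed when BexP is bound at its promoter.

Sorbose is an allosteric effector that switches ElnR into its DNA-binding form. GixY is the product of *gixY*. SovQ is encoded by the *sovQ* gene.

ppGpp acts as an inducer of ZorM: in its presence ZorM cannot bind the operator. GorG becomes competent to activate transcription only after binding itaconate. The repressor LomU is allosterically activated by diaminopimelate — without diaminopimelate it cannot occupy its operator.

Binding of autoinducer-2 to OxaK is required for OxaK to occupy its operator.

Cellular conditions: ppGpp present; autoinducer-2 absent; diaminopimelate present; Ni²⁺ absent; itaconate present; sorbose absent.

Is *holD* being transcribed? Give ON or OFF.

ON

Itaconate is present, so GorG is active.
Autoinducer-2 is absent, so OxaK is inactive.
Sorbose is absent, so ElnR is inactive.
Diaminopimelate is present, so LomU is active.
With repressor LomU bound, *gixY* is not transcribed.
So GixY is not produced.
ppGpp is present, so ZorM is inactive.
Required activator GixY is absent, so *sovQ* is not transcribed.
So SovQ is not produced.
Activator GorG is present, so *holD* is transcribed.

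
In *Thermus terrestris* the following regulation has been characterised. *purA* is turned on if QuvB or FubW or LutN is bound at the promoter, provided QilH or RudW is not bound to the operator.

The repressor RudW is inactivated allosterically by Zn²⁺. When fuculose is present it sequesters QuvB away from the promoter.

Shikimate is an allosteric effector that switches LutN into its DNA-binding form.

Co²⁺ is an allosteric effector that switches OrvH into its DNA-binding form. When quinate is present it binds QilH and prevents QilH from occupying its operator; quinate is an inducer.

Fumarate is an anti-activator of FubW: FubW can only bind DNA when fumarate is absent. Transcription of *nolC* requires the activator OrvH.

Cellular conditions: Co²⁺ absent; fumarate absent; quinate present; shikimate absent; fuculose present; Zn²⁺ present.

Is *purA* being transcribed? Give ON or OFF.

ON

Fuculose is present, so QuvB is inactive.
Fumarate is absent, so FubW is active.
Quinate is present, so QilH is inactive.
Zn²⁺ is present, so RudW is inactive.
Shikimate is absent, so LutN is inactive.
Activator FubW is present, so *purA* is transcribed.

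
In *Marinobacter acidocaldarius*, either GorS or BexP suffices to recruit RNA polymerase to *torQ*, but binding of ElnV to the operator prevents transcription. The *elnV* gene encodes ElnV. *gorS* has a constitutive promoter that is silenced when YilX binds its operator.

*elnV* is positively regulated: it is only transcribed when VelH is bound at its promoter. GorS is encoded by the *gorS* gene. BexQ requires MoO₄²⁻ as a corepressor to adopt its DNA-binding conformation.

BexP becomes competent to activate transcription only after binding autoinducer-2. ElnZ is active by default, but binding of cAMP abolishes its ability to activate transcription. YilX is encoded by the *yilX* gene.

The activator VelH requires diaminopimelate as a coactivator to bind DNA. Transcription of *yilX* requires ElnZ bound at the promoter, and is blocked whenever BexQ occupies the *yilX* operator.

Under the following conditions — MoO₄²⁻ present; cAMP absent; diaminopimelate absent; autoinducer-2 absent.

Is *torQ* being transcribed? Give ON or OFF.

ON

MoO₄²⁻ is present, so BexQ is active.
cAMP is absent, so ElnZ is active.
With repressor BexQ bound, *yilX* is not transcribed.
So YilX is not produced.
With no repressor bound, *gorS* is transcribed.
So GorS is produced and active.
Autoinducer-2 is absent, so BexP is inactive.
Diaminopimelate is absent, so VelH is inactive.
Required activator VelH is absent, so *elnV* is not transcribed.
So ElnV is not produced.
Activator GorS is present, so *torQ* is transcribed.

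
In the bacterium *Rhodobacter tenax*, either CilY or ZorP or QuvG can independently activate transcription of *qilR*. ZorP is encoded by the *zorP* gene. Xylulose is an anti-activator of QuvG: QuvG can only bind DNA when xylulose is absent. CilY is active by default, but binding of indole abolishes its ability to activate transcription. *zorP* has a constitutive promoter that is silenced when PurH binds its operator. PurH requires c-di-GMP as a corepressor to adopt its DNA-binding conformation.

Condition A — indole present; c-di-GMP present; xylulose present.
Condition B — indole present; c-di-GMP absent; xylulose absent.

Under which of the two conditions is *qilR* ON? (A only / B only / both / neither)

Condition A:
Indole is present, so CilY is inactive.
c-di-GMP is present, so PurH is active.
With repressor PurH bound, *zorP* is not transcribed.
So ZorP is not produced.
Xylulose is present, so QuvG is inactive.
No activator is available at the *qilR* promoter, so *qilR* is not transcribed.
→ *qilR* is OFF in A.
Condition B:
Indole is present, so CilY is inactive.
c-di-GMP is absent, so PurH is inactive.
With no repressor bound, *zorP* is transcribed.
So ZorP is produced and active.
Xylulose is absent, so QuvG is active.
Activator ZorP is present, so *qilR* is transcribed.
→ *qilR* is ON in B.

B only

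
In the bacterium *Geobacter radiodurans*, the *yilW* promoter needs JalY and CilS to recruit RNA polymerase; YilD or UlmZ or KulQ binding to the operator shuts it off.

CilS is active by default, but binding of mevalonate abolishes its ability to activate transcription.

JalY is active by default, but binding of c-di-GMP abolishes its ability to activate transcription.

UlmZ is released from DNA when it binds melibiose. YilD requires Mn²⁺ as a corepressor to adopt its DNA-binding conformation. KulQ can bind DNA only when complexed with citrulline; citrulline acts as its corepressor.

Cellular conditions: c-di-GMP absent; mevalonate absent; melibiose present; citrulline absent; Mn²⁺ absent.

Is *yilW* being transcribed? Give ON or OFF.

Mn²⁺ is absent, so YilD is inactive.
c-di-GMP is absent, so JalY is active.
Melibiose is present, so UlmZ is inactive.
Citrulline is absent, so KulQ is inactive.
Mevalonate is absent, so CilS is active.
No repressor is bound and JalY and CilS are active, so *yilW* is transcribed.

ON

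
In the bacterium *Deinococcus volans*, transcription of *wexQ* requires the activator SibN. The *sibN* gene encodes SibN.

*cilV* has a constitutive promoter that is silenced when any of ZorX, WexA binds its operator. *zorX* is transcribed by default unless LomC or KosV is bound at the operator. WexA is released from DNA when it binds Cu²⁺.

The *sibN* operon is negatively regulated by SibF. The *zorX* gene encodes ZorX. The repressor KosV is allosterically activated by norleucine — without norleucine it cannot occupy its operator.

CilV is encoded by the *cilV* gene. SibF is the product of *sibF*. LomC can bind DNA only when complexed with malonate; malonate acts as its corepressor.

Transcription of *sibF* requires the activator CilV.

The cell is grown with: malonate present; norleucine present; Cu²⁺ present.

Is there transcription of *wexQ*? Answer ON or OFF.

OFF

Malonate is present, so LomC is active.
Norleucine is present, so KosV is active.
With repressor LomC bound, *zorX* is not transcribed.
So ZorX is not produced.
Cu²⁺ is present, so WexA is inactive.
With no repressor bound, *cilV* is transcribed.
So CilV is produced and active.
No repressor is bound and CilV is active, so *sibF* is transcribed.
So SibF is produced and active.
With repressor SibF bound, *sibN* is not transcribed.
So SibN is not produced.
Required activator SibN is absent, so *wexQ* is not transcribed.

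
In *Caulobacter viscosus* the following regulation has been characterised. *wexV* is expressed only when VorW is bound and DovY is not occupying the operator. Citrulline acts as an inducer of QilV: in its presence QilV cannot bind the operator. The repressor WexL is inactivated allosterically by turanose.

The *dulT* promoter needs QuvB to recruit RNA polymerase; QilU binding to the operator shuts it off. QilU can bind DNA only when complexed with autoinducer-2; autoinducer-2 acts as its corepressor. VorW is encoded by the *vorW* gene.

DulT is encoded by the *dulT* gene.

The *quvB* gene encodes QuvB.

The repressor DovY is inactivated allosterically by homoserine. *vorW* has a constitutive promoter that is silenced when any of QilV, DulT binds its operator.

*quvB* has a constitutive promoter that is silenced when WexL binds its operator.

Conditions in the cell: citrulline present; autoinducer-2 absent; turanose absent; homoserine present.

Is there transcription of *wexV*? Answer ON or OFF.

Homoserine is present, so DovY is inactive.
Citrulline is present, so QilV is inactive.
Turanose is absent, so WexL is active.
With repressor WexL bound, *quvB* is not transcribed.
So QuvB is not produced.
Autoinducer-2 is absent, so QilU is inactive.
Required activator QuvB is absent, so *dulT* is not transcribed.
So DulT is not produced.
With no repressor bound, *vorW* is transcribed.
So VorW is produced and active.
No repressor is bound and VorW is active, so *wexV* is transcribed.

ON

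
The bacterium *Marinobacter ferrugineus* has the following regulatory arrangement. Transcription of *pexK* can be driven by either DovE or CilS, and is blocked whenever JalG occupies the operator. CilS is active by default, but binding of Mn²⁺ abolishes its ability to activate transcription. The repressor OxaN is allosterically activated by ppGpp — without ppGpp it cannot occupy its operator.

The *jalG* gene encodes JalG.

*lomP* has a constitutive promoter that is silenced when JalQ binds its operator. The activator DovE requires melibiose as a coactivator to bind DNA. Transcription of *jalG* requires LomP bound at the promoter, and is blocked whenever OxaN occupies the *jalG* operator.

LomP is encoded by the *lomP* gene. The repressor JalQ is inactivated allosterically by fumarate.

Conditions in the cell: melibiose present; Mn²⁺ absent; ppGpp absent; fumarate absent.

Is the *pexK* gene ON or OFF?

ON

Melibiose is present, so DovE is active.
ppGpp is absent, so OxaN is inactive.
Fumarate is absent, so JalQ is active.
With repressor JalQ bound, *lomP* is not transcribed.
So LomP is not produced.
Required activator LomP is absent, so *jalG* is not transcribed.
So JalG is not produced.
Mn²⁺ is absent, so CilS is active.
Activator DovE is present, so *pexK* is transcribed.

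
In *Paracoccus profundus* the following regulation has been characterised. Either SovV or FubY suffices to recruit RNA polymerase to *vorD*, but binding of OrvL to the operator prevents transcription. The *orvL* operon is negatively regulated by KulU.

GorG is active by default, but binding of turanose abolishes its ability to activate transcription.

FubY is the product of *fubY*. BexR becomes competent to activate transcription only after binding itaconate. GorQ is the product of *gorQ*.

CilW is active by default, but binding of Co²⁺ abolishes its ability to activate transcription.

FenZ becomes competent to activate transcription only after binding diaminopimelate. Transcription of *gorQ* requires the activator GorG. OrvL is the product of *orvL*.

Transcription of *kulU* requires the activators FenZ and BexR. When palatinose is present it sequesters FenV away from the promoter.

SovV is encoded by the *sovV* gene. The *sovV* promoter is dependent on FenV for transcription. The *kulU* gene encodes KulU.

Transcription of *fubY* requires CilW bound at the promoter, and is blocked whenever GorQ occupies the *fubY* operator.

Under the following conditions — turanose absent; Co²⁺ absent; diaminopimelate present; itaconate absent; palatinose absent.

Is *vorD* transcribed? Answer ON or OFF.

OFF

Palatinose is absent, so FenV is active.
No repressor is bound and FenV is active, so *sovV* is transcribed.
So SovV is produced and active.
Co²⁺ is absent, so CilW is active.
Turanose is absent, so GorG is active.
No repressor is bound and GorG is active, so *gorQ* is transcribed.
So GorQ is produced and active.
With repressor GorQ bound, *fubY* is not transcribed.
So FubY is not produced.
Diaminopimelate is present, so FenZ is active.
Itaconate is absent, so BexR is inactive.
Required activator BexR is absent, so *kulU* is not transcribed.
So KulU is not produced.
With no repressor bound, *orvL* is transcribed.
So OrvL is produced and active.
With repressor OrvL bound, *vorD* is not transcribed.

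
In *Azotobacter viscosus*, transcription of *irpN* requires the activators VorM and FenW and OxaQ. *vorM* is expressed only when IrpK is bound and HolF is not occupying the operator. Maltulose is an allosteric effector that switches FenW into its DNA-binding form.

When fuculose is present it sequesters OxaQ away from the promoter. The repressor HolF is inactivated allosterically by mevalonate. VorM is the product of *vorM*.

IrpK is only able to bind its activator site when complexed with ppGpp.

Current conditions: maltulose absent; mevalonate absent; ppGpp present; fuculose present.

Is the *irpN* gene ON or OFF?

OFF

ppGpp is present, so IrpK is active.
Mevalonate is absent, so HolF is active.
With repressor HolF bound, *vorM* is not transcribed.
So VorM is not produced.
Maltulose is absent, so FenW is inactive.
Fuculose is present, so OxaQ is inactive.
Required activator VorM is absent, so *irpN* is not transcribed.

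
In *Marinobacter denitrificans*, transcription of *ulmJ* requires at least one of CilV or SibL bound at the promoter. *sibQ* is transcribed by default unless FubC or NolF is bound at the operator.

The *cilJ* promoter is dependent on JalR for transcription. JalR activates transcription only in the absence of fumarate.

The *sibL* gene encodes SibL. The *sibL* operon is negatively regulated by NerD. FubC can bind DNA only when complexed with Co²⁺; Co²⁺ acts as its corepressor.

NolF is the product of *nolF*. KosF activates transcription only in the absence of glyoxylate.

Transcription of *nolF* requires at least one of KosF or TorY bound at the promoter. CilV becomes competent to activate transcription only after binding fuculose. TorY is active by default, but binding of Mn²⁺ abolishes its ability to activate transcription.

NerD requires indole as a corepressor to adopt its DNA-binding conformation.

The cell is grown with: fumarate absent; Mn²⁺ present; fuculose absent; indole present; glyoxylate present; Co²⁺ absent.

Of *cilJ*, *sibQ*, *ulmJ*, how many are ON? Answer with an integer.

Fumarate is absent, so JalR is active.
No repressor is bound and JalR is active, so *cilJ* is transcribed.
→ *cilJ* is ON.
Co²⁺ is absent, so FubC is inactive.
Glyoxylate is present, so KosF is inactive.
Mn²⁺ is present, so TorY is inactive.
No activator is available at the *nolF* promoter, so *nolF* is not transcribed.
So NolF is not produced.
With no repressor bound, *sibQ* is transcribed.
→ *sibQ* is ON.
Fuculose is absent, so CilV is inactive.
Indole is present, so NerD is active.
With repressor NerD bound, *sibL* is not transcribed.
So SibL is not produced.
No activator is available at the *ulmJ* promoter, so *ulmJ* is not transcribed.
→ *ulmJ* is OFF.
2 of the 3 genes are transcribed.

2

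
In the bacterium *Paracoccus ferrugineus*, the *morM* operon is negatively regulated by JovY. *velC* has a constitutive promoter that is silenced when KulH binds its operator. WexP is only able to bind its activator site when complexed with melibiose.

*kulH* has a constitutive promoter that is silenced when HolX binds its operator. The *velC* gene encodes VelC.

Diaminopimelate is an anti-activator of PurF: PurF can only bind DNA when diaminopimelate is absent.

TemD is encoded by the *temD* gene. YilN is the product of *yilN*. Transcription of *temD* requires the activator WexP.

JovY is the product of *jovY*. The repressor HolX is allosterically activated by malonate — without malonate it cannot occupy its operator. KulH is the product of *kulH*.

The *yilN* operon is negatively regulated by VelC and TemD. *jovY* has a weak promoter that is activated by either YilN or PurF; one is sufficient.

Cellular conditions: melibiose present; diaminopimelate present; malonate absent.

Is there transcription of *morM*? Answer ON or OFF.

Malonate is absent, so HolX is inactive.
With no repressor bound, *kulH* is transcribed.
So KulH is produced and active.
With repressor KulH bound, *velC* is not transcribed.
So VelC is not produced.
Melibiose is present, so WexP is active.
No repressor is bound and WexP is active, so *temD* is transcribed.
So TemD is produced and active.
With repressor TemD bound, *yilN* is not transcribed.
So YilN is not produced.
Diaminopimelate is present, so PurF is inactive.
No activator is available at the *jovY* promoter, so *jovY* is not transcribed.
So JovY is not produced.
With no repressor bound, *morM* is transcribed.

ON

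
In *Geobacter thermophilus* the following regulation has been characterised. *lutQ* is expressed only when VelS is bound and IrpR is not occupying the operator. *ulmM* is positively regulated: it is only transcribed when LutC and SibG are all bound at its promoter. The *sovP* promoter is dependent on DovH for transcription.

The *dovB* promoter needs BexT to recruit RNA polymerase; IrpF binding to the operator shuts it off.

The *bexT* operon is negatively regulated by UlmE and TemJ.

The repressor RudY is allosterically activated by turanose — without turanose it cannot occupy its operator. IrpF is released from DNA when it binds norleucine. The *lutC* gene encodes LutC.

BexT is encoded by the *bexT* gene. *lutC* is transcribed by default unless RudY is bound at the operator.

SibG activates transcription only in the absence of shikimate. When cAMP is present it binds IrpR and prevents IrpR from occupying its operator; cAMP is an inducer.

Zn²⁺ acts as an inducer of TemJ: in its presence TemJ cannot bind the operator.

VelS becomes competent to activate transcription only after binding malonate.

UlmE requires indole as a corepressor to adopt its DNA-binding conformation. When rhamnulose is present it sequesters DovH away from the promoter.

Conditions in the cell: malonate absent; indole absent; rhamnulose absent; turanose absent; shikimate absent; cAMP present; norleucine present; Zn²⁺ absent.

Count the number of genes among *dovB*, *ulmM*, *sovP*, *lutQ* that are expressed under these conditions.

2

Norleucine is present, so IrpF is inactive.
Indole is absent, so UlmE is inactive.
Zn²⁺ is absent, so TemJ is active.
With repressor TemJ bound, *bexT* is not transcribed.
So BexT is not produced.
Required activator BexT is absent, so *dovB* is not transcribed.
→ *dovB* is OFF.
Turanose is absent, so RudY is inactive.
With no repressor bound, *lutC* is transcribed.
So LutC is produced and active.
Shikimate is absent, so SibG is active.
No repressor is bound and LutC and SibG are active, so *ulmM* is transcribed.
→ *ulmM* is ON.
Rhamnulose is absent, so DovH is active.
No repressor is bound and DovH is active, so *sovP* is transcribed.
→ *sovP* is ON.
Malonate is absent, so VelS is inactive.
cAMP is present, so IrpR is inactive.
Required activator VelS is absent, so *lutQ* is not transcribed.
→ *lutQ* is OFF.
2 of the 4 genes are transcribed.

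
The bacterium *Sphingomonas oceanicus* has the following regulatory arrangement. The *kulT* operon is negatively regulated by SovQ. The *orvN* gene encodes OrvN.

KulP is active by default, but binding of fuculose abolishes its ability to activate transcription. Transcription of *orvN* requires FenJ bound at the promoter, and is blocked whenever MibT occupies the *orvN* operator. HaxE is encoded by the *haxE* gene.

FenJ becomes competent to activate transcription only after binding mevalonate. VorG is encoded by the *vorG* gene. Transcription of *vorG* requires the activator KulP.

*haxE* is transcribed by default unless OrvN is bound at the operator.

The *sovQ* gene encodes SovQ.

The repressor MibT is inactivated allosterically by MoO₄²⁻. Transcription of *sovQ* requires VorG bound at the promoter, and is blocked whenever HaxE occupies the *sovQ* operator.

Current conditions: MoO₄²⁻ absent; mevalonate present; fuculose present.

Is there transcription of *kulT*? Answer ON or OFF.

ON

Mevalonate is present, so FenJ is active.
MoO₄²⁻ is absent, so MibT is active.
With repressor MibT bound, *orvN* is not transcribed.
So OrvN is not produced.
With no repressor bound, *haxE* is transcribed.
So HaxE is produced and active.
Fuculose is present, so KulP is inactive.
Required activator KulP is absent, so *vorG* is not transcribed.
So VorG is not produced.
With repressor HaxE bound, *sovQ* is not transcribed.
So SovQ is not produced.
With no repressor bound, *kulT* is transcribed.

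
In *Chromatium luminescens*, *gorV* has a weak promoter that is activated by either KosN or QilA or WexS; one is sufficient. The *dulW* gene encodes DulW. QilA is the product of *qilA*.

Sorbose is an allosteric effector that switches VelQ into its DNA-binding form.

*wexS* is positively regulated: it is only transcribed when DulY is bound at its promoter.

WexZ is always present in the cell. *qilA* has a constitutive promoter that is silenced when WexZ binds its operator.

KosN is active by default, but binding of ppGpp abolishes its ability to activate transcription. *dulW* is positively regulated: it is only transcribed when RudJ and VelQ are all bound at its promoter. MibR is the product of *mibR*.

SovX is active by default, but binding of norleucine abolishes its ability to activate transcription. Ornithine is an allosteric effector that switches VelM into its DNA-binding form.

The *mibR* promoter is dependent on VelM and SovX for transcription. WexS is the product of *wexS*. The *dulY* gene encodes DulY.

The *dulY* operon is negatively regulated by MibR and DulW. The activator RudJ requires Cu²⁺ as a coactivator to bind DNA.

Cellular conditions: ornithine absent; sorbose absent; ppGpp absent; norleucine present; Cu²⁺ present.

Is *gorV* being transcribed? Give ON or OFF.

ON

ppGpp is absent, so KosN is active.
WexZ is produced constitutively and is active.
With repressor WexZ bound, *qilA* is not transcribed.
So QilA is not produced.
Ornithine is absent, so VelM is inactive.
Norleucine is present, so SovX is inactive.
Required activator VelM is absent, so *mibR* is not transcribed.
So MibR is not produced.
Cu²⁺ is present, so RudJ is active.
Sorbose is absent, so VelQ is inactive.
Required activator VelQ is absent, so *dulW* is not transcribed.
So DulW is not produced.
With no repressor bound, *dulY* is transcribed.
So DulY is produced and active.
No repressor is bound and DulY is active, so *wexS* is transcribed.
So WexS is produced and active.
Activator KosN is present, so *gorV* is transcribed.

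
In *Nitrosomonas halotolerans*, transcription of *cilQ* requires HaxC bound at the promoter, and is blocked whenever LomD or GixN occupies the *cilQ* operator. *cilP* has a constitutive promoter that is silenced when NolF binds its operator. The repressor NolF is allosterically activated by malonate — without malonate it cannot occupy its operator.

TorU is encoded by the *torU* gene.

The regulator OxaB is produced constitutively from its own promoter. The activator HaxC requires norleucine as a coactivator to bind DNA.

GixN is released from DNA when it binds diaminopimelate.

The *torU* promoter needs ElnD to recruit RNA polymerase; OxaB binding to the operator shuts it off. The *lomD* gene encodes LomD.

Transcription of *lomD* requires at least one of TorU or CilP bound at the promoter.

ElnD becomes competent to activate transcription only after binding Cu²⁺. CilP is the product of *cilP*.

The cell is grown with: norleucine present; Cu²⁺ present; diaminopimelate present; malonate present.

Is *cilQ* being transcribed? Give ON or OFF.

ON

Norleucine is present, so HaxC is active.
Cu²⁺ is present, so ElnD is active.
OxaB is produced constitutively and is active.
With repressor OxaB bound, *torU* is not transcribed.
So TorU is not produced.
Malonate is present, so NolF is active.
With repressor NolF bound, *cilP* is not transcribed.
So CilP is not produced.
No activator is available at the *lomD* promoter, so *lomD* is not transcribed.
So LomD is not produced.
Diaminopimelate is present, so GixN is inactive.
No repressor is bound and HaxC is active, so *cilQ* is transcribed.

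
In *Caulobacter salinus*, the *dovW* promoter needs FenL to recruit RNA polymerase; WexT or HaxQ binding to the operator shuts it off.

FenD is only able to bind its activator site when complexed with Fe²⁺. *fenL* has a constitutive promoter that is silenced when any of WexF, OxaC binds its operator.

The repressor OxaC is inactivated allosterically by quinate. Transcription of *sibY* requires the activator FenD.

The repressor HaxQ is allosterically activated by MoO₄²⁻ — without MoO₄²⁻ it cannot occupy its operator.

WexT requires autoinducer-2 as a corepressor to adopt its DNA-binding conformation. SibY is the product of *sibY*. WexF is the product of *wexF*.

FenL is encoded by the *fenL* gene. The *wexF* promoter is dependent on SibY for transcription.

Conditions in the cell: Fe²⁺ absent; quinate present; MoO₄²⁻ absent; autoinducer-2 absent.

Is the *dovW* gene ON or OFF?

Autoinducer-2 is absent, so WexT is inactive.
Fe²⁺ is absent, so FenD is inactive.
Required activator FenD is absent, so *sibY* is not transcribed.
So SibY is not produced.
Required activator SibY is absent, so *wexF* is not transcribed.
So WexF is not produced.
Quinate is present, so OxaC is inactive.
With no repressor bound, *fenL* is transcribed.
So FenL is produced and active.
MoO₄²⁻ is absent, so HaxQ is inactive.
No repressor is bound and FenL is active, so *dovW* is transcribed.

ON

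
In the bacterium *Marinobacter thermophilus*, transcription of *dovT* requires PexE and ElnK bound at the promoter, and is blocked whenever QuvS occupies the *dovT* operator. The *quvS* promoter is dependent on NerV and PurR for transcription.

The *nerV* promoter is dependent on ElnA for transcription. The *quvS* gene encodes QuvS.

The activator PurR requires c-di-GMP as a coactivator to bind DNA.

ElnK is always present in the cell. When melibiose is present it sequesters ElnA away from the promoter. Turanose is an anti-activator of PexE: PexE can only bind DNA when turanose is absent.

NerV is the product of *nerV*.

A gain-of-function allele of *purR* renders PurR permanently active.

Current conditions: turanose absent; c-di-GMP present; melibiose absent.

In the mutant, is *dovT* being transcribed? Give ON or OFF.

Turanose is absent, so PexE is active.
ElnK is produced constitutively and is active.
Melibiose is absent, so ElnA is active.
No repressor is bound and ElnA is active, so *nerV* is transcribed.
So NerV is produced and active.
PurR is constitutively active in this strain.
No repressor is bound and NerV and PurR are active, so *quvS* is transcribed.
So QuvS is produced and active.
With repressor QuvS bound, *dovT* is not transcribed.

OFF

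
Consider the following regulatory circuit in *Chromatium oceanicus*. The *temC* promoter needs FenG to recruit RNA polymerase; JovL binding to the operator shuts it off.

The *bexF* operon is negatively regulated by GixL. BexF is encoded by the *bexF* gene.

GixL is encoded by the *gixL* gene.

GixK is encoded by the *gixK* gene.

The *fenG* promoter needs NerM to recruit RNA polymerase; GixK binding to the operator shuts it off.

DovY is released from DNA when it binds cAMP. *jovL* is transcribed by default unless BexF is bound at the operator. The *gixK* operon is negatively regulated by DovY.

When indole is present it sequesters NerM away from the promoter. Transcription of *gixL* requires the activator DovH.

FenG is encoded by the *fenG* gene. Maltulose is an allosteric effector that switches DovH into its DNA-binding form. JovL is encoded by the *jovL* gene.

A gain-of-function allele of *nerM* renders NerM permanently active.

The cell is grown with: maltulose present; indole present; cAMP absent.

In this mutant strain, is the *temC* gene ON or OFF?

Maltulose is present, so DovH is active.
No repressor is bound and DovH is active, so *gixL* is transcribed.
So GixL is produced and active.
With repressor GixL bound, *bexF* is not transcribed.
So BexF is not produced.
With no repressor bound, *jovL* is transcribed.
So JovL is produced and active.
cAMP is absent, so DovY is active.
With repressor DovY bound, *gixK* is not transcribed.
So GixK is not produced.
NerM is constitutively active in this strain.
No repressor is bound and NerM is active, so *fenG* is transcribed.
So FenG is produced and active.
With repressor JovL bound, *temC* is not transcribed.

OFF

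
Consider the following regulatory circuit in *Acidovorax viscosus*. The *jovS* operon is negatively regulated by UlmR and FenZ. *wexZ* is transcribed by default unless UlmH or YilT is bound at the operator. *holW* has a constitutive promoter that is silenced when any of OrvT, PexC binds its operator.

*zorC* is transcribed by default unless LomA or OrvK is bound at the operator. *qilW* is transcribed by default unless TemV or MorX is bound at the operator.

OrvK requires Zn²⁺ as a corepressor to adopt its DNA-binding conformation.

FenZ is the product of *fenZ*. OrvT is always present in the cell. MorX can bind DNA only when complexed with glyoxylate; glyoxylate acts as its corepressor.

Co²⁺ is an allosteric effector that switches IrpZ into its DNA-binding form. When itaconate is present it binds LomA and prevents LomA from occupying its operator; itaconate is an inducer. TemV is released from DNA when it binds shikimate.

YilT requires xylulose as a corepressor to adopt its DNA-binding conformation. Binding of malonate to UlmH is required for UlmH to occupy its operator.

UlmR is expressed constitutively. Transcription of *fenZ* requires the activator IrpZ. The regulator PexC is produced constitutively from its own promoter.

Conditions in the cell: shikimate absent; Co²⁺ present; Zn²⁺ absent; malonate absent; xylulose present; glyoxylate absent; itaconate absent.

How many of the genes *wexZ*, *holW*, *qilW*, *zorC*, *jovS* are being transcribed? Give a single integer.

0

Malonate is absent, so UlmH is inactive.
Xylulose is present, so YilT is active.
With repressor YilT bound, *wexZ* is not transcribed.
→ *wexZ* is OFF.
OrvT is produced constitutively and is active.
PexC is produced constitutively and is active.
With repressor OrvT bound, *holW* is not transcribed.
→ *holW* is OFF.
Shikimate is absent, so TemV is active.
Glyoxylate is absent, so MorX is inactive.
With repressor TemV bound, *qilW* is not transcribed.
→ *qilW* is OFF.
Itaconate is absent, so LomA is active.
Zn²⁺ is absent, so OrvK is inactive.
With repressor LomA bound, *zorC* is not transcribed.
→ *zorC* is OFF.
UlmR is produced constitutively and is active.
Co²⁺ is present, so IrpZ is active.
No repressor is bound and IrpZ is active, so *fenZ* is transcribed.
So FenZ is produced and active.
With repressor UlmR bound, *jovS* is not transcribed.
→ *jovS* is OFF.
0 of the 5 genes are transcribed.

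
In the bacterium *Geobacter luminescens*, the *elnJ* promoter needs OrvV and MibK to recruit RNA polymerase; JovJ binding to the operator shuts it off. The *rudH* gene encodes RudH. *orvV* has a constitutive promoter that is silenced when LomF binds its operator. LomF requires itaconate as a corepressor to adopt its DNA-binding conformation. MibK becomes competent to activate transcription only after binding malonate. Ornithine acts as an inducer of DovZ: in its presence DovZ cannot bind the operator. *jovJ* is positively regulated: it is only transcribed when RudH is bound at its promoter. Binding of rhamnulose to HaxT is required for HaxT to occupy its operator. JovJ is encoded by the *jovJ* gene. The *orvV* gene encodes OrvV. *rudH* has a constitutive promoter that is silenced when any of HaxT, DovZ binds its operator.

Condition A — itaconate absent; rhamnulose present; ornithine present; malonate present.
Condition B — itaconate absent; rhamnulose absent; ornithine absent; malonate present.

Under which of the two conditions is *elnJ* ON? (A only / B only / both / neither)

Condition A:
Itaconate is absent, so LomF is inactive.
With no repressor bound, *orvV* is transcribed.
So OrvV is produced and active.
Rhamnulose is present, so HaxT is active.
Ornithine is present, so DovZ is inactive.
With repressor HaxT bound, *rudH* is not transcribed.
So RudH is not produced.
Required activator RudH is absent, so *jovJ* is not transcribed.
So JovJ is not produced.
Malonate is present, so MibK is active.
No repressor is bound and OrvV and MibK are active, so *elnJ* is transcribed.
→ *elnJ* is ON in A.
Condition B:
Itaconate is absent, so LomF is inactive.
With no repressor bound, *orvV* is transcribed.
So OrvV is produced and active.
Rhamnulose is absent, so HaxT is inactive.
Ornithine is absent, so DovZ is active.
With repressor DovZ bound, *rudH* is not transcribed.
So RudH is not produced.
Required activator RudH is absent, so *jovJ* is not transcribed.
So JovJ is not produced.
Malonate is present, so MibK is active.
No repressor is bound and OrvV and MibK are active, so *elnJ* is transcribed.
→ *elnJ* is ON in B.

both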